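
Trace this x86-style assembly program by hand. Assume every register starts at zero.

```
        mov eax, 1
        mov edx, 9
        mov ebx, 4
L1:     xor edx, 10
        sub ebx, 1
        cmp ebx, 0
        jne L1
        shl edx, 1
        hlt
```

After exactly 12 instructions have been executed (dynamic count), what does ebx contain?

eax=1
edx=9
ebx=4
edx=9^10=3
ebx=4-1=3
cmp ebx, 0  (cmp 3,0)
jne L1: taken
edx=3^10=9
ebx=3-1=2
cmp ebx, 0  (cmp 2,0)
jne L1: taken
edx=9^10=3
After step 12: ebx = 2.

2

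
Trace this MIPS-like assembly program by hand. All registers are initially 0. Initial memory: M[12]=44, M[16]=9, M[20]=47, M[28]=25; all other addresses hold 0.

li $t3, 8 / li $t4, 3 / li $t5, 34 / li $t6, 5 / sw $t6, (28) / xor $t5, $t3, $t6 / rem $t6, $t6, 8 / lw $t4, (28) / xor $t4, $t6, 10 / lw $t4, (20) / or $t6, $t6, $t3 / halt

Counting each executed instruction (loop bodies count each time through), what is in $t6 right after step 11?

13

li $t3, 8 → $t3=8
li $t4, 3 → $t4=3
li $t5, 34 → $t5=34
li $t6, 5 → $t6=5
sw $t6, (28) → M[28]=5
xor $t5, $t3, $t6 → $t5=8^5=13
rem $t6, $t6, 8 → $t6=5%8=5
lw $t4, (28) → $t4=M[28]=5
xor $t4, $t6, 10 → $t4=5^10=15
lw $t4, (20) → $t4=M[20]=47
or $t6, $t6, $t3 → $t6=5|8=13
After step 11: $t6 = 13.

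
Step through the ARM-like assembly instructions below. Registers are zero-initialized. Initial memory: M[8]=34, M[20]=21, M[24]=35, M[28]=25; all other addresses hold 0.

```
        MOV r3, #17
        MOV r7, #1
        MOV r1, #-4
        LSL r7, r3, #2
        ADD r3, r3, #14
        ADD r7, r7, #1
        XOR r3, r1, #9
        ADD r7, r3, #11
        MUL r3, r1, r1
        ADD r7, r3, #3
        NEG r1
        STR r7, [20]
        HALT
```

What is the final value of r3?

r3=17
r7=1
r1=-4
r7=17<<2=68
r3=17+14=31
r7=68+1=69
r3=(-4)^9=-11
r7=(-11)+11=0
r3=(-4)*(-4)=16
r7=16+3=19
r1=-(-4)=4
STR r7, [20] → M[20]=19
halt.

16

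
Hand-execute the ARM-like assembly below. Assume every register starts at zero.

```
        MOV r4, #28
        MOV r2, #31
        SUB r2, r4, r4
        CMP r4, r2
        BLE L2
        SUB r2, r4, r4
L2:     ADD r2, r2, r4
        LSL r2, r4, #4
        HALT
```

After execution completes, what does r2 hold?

448

after MOV r4, #28: r4=28
after MOV r2, #31: r2=31
after SUB r2, r4, r4: r2=28-28=0
CMP r4, r2  (cmp 28,0)
BLE L2: not taken
after SUB r2, r4, r4: r2=28-28=0
after ADD r2, r2, r4: r2=0+28=28
after LSL r2, r4, #4: r2=28<<4=448
halt.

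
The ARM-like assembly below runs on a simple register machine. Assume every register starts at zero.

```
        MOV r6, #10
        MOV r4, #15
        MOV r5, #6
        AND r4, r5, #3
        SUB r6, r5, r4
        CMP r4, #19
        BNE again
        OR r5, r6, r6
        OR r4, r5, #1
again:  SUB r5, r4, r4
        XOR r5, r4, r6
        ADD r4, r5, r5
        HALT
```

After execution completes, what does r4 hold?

12

after MOV r6, #10: r6=10
after MOV r4, #15: r4=15
after MOV r5, #6: r5=6
after AND r4, r5, #3: r4=6&3=2
after SUB r6, r5, r4: r6=6-2=4
CMP r4, #19  (cmp 2,19)
BNE again: taken
after SUB r5, r4, r4: r5=2-2=0
after XOR r5, r4, r6: r5=2^4=6
after ADD r4, r5, r5: r4=6+6=12
halt.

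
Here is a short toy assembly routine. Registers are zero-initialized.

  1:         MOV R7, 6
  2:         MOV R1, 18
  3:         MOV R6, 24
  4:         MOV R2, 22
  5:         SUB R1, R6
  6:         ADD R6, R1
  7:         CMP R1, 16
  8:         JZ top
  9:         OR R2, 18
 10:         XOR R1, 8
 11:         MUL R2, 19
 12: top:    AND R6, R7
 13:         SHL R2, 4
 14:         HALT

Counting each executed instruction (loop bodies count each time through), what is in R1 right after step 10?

-14

MOV R7, 6 → R7=6
MOV R1, 18 → R1=18
MOV R6, 24 → R6=24
MOV R2, 22 → R2=22
SUB R1, R6 → R1=18-24=-6
ADD R6, R1 → R6=24+(-6)=18
CMP R1, 16  (cmp -6,16)
JZ top: not taken
OR R2, 18 → R2=22|18=22
XOR R1, 8 → R1=(-6)^8=-14
After step 10: R1 = -14.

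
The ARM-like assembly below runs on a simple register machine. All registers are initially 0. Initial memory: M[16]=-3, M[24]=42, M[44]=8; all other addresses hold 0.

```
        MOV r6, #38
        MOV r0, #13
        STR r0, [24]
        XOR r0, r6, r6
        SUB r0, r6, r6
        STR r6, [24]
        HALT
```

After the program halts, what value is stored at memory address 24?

after MOV r6, #38: r6=38
after MOV r0, #13: r0=13
STR r0, [24] → M[24]=13
after XOR r0, r6, r6: r0=38^38=0
after SUB r0, r6, r6: r0=38-38=0
STR r6, [24] → M[24]=38
halt.

38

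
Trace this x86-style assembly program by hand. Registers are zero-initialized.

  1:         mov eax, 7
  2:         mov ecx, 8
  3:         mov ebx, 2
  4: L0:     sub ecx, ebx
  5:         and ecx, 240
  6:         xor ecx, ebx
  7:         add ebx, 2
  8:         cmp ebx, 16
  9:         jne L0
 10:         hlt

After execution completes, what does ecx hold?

after mov eax, 7: eax=7
after mov ecx, 8: ecx=8
after mov ebx, 2: ebx=2
after sub ecx, ebx: ecx=8-2=6
after and ecx, 240: ecx=6&240=0
after xor ecx, ebx: ecx=0^2=2
after add ebx, 2: ebx=2+2=4
cmp ebx, 16  (cmp 4,16)
jne L0: taken
after sub ecx, ebx: ecx=2-4=-2
after and ecx, 240: ecx=(-2)&240=240
after xor ecx, ebx: ecx=240^4=244
after add ebx, 2: ebx=4+2=6
cmp ebx, 16  (cmp 6,16)
jne L0: taken
after sub ecx, ebx: ecx=244-6=238
after and ecx, 240: ecx=238&240=224
after xor ecx, ebx: ecx=224^6=230
after add ebx, 2: ebx=6+2=8
cmp ebx, 16  (cmp 8,16)
jne L0: taken
after sub ecx, ebx: ecx=230-8=222
after and ecx, 240: ecx=222&240=208
after xor ecx, ebx: ecx=208^8=216
after add ebx, 2: ebx=8+2=10
cmp ebx, 16  (cmp 10,16)
jne L0: taken
after sub ecx, ebx: ecx=216-10=206
after and ecx, 240: ecx=206&240=192
after xor ecx, ebx: ecx=192^10=202
after add ebx, 2: ebx=10+2=12
cmp ebx, 16  (cmp 12,16)
jne L0: taken
after sub ecx, ebx: ecx=202-12=190
after and ecx, 240: ecx=190&240=176
after xor ecx, ebx: ecx=176^12=188
after add ebx, 2: ebx=12+2=14
cmp ebx, 16  (cmp 14,16)
jne L0: taken
after sub ecx, ebx: ecx=188-14=174
after and ecx, 240: ecx=174&240=160
after xor ecx, ebx: ecx=160^14=174
after add ebx, 2: ebx=14+2=16
cmp ebx, 16  (cmp 16,16)
jne L0: not taken
halt.

174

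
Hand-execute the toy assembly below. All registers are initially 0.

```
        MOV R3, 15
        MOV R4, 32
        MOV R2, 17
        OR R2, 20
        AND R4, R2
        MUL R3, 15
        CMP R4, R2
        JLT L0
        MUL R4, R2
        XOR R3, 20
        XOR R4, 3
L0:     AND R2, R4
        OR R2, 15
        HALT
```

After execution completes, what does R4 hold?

0

after MOV R3, 15: R3=15
after MOV R4, 32: R4=32
after MOV R2, 17: R2=17
after OR R2, 20: R2=17|20=21
after AND R4, R2: R4=32&21=0
after MUL R3, 15: R3=15*15=225
CMP R4, R2  (cmp 0,21)
JLT L0: taken
after AND R2, R4: R2=21&0=0
after OR R2, 15: R2=0|15=15
halt.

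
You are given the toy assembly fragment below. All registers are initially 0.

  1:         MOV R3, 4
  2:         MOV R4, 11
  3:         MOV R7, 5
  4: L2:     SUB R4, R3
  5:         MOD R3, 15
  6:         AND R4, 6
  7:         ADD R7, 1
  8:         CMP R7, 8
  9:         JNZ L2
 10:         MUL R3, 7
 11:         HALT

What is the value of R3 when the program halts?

28

after MOV R3, 4: R3=4
after MOV R4, 11: R4=11
after MOV R7, 5: R7=5
after SUB R4, R3: R4=11-4=7
after MOD R3, 15: R3=4%15=4
after AND R4, 6: R4=7&6=6
after ADD R7, 1: R7=5+1=6
CMP R7, 8  (cmp 6,8)
JNZ L2: taken
after SUB R4, R3: R4=6-4=2
after MOD R3, 15: R3=4%15=4
after AND R4, 6: R4=2&6=2
after ADD R7, 1: R7=6+1=7
CMP R7, 8  (cmp 7,8)
JNZ L2: taken
after SUB R4, R3: R4=2-4=-2
after MOD R3, 15: R3=4%15=4
after AND R4, 6: R4=(-2)&6=6
after ADD R7, 1: R7=7+1=8
CMP R7, 8  (cmp 8,8)
JNZ L2: not taken
after MUL R3, 7: R3=4*7=28
halt.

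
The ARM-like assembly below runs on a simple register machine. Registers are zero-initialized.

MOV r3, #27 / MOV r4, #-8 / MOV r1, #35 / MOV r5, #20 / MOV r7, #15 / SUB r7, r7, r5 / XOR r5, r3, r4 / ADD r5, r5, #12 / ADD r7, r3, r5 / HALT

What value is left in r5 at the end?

r3=27
r4=-8
r1=35
r5=20
r7=15
r7=15-20=-5
r5=27^(-8)=-29
r5=(-29)+12=-17
r7=27+(-17)=10
halt.

-17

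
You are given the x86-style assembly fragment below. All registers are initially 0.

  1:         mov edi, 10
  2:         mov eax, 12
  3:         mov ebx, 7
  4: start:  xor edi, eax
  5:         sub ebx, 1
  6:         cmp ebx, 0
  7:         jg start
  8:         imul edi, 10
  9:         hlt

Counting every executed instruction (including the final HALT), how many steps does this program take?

mov edi, 10 → edi=10
mov eax, 12 → eax=12
mov ebx, 7 → ebx=7
xor edi, eax → edi=10^12=6
sub ebx, 1 → ebx=7-1=6
cmp ebx, 0  (cmp 6,0)
jg start: taken
xor edi, eax → edi=6^12=10
sub ebx, 1 → ebx=6-1=5
cmp ebx, 0  (cmp 5,0)
jg start: taken
xor edi, eax → edi=10^12=6
sub ebx, 1 → ebx=5-1=4
cmp ebx, 0  (cmp 4,0)
jg start: taken
xor edi, eax → edi=6^12=10
sub ebx, 1 → ebx=4-1=3
cmp ebx, 0  (cmp 3,0)
jg start: taken
xor edi, eax → edi=10^12=6
sub ebx, 1 → ebx=3-1=2
cmp ebx, 0  (cmp 2,0)
jg start: taken
xor edi, eax → edi=6^12=10
sub ebx, 1 → ebx=2-1=1
cmp ebx, 0  (cmp 1,0)
jg start: taken
xor edi, eax → edi=10^12=6
sub ebx, 1 → ebx=1-1=0
cmp ebx, 0  (cmp 0,0)
jg start: not taken
imul edi, 10 → edi=6*10=60
halt.
Total executed instructions: 33.

33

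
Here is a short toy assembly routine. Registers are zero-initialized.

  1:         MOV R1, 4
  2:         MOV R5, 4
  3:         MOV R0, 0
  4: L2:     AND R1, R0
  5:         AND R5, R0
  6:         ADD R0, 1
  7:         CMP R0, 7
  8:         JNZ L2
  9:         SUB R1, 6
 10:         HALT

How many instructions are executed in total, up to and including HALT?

40

after MOV R1, 4: R1=4
after MOV R5, 4: R5=4
after MOV R0, 0: R0=0
after AND R1, R0: R1=4&0=0
after AND R5, R0: R5=4&0=0
after ADD R0, 1: R0=0+1=1
CMP R0, 7  (cmp 1,7)
JNZ L2: taken
after AND R1, R0: R1=0&1=0
after AND R5, R0: R5=0&1=0
after ADD R0, 1: R0=1+1=2
CMP R0, 7  (cmp 2,7)
JNZ L2: taken
after AND R1, R0: R1=0&2=0
after AND R5, R0: R5=0&2=0
after ADD R0, 1: R0=2+1=3
CMP R0, 7  (cmp 3,7)
JNZ L2: taken
after AND R1, R0: R1=0&3=0
after AND R5, R0: R5=0&3=0
after ADD R0, 1: R0=3+1=4
CMP R0, 7  (cmp 4,7)
JNZ L2: taken
after AND R1, R0: R1=0&4=0
after AND R5, R0: R5=0&4=0
after ADD R0, 1: R0=4+1=5
CMP R0, 7  (cmp 5,7)
JNZ L2: taken
after AND R1, R0: R1=0&5=0
after AND R5, R0: R5=0&5=0
after ADD R0, 1: R0=5+1=6
CMP R0, 7  (cmp 6,7)
JNZ L2: taken
after AND R1, R0: R1=0&6=0
after AND R5, R0: R5=0&6=0
after ADD R0, 1: R0=6+1=7
CMP R0, 7  (cmp 7,7)
JNZ L2: not taken
after SUB R1, 6: R1=0-6=-6
halt.
Total executed instructions: 40.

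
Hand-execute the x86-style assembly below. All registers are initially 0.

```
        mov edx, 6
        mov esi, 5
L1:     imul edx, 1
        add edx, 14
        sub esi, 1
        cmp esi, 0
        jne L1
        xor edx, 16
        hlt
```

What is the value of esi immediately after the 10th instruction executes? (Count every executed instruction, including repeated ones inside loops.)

mov edx, 6 → edx=6
mov esi, 5 → esi=5
imul edx, 1 → edx=6*1=6
add edx, 14 → edx=6+14=20
sub esi, 1 → esi=5-1=4
cmp esi, 0  (cmp 4,0)
jne L1: taken
imul edx, 1 → edx=20*1=20
add edx, 14 → edx=20+14=34
sub esi, 1 → esi=4-1=3
After step 10: esi = 3.

3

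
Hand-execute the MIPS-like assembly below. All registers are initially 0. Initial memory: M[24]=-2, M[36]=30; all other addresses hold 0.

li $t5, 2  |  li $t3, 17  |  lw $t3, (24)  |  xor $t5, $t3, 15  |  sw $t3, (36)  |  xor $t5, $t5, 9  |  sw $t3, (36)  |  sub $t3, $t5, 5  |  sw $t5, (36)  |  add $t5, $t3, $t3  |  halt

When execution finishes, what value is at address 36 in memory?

-8

$t5=2
$t3=17
$t3=M[24]=-2
$t5=(-2)^15=-15
sw $t3, (36) → M[36]=-2
$t5=(-15)^9=-8
sw $t3, (36) → M[36]=-2
$t3=(-8)-5=-13
sw $t5, (36) → M[36]=-8
$t5=(-13)+(-13)=-26
halt.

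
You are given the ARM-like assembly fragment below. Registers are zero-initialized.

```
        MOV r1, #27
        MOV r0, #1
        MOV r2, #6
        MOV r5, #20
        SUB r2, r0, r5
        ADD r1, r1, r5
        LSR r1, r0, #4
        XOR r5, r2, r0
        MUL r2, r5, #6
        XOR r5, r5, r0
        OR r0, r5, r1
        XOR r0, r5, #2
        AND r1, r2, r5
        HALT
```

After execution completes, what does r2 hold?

after MOV r1, #27: r1=27
after MOV r0, #1: r0=1
after MOV r2, #6: r2=6
after MOV r5, #20: r5=20
after SUB r2, r0, r5: r2=1-20=-19
after ADD r1, r1, r5: r1=27+20=47
after LSR r1, r0, #4: r1=1>>4=0
after XOR r5, r2, r0: r5=(-19)^1=-20
after MUL r2, r5, #6: r2=(-20)*6=-120
after XOR r5, r5, r0: r5=(-20)^1=-19
after OR r0, r5, r1: r0=(-19)|0=-19
after XOR r0, r5, #2: r0=(-19)^2=-17
after AND r1, r2, r5: r1=(-120)&(-19)=-120
halt.

-120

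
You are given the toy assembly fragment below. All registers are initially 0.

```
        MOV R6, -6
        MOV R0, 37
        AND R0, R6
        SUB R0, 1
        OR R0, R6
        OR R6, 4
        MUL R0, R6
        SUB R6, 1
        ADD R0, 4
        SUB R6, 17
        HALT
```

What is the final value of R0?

6

after MOV R6, -6: R6=-6
after MOV R0, 37: R0=37
after AND R0, R6: R0=37&(-6)=32
after SUB R0, 1: R0=32-1=31
after OR R0, R6: R0=31|(-6)=-1
after OR R6, 4: R6=(-6)|4=-2
after MUL R0, R6: R0=(-1)*(-2)=2
after SUB R6, 1: R6=(-2)-1=-3
after ADD R0, 4: R0=2+4=6
after SUB R6, 17: R6=(-3)-17=-20
halt.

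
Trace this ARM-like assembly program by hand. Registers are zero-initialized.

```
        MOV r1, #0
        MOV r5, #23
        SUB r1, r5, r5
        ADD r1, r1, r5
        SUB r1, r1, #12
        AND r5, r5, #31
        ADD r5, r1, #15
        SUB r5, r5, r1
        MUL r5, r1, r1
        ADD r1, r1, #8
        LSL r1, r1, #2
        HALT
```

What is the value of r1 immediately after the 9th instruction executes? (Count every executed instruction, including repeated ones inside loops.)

11

MOV r1, #0 → r1=0
MOV r5, #23 → r5=23
SUB r1, r5, r5 → r1=23-23=0
ADD r1, r1, r5 → r1=0+23=23
SUB r1, r1, #12 → r1=23-12=11
AND r5, r5, #31 → r5=23&31=23
ADD r5, r1, #15 → r5=11+15=26
SUB r5, r5, r1 → r5=26-11=15
MUL r5, r1, r1 → r5=11*11=121
After step 9: r1 = 11.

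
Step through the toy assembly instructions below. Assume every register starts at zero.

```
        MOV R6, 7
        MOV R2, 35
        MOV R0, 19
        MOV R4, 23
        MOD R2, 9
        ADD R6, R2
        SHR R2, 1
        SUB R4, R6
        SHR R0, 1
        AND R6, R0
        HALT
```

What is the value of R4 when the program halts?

8

MOV R6, 7 → R6=7
MOV R2, 35 → R2=35
MOV R0, 19 → R0=19
MOV R4, 23 → R4=23
MOD R2, 9 → R2=35%9=8
ADD R6, R2 → R6=7+8=15
SHR R2, 1 → R2=8>>1=4
SUB R4, R6 → R4=23-15=8
SHR R0, 1 → R0=19>>1=9
AND R6, R0 → R6=15&9=9
halt.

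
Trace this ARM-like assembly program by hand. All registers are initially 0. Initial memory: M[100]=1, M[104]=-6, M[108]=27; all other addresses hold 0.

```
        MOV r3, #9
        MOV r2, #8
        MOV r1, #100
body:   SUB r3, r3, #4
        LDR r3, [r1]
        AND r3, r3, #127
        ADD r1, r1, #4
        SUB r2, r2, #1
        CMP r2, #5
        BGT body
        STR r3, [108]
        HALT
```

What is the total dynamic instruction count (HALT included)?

26

MOV r3, #9 → r3=9
MOV r2, #8 → r2=8
MOV r1, #100 → r1=100
SUB r3, r3, #4 → r3=9-4=5
LDR r3, [r1] → r3=M[100]=1
AND r3, r3, #127 → r3=1&127=1
ADD r1, r1, #4 → r1=100+4=104
SUB r2, r2, #1 → r2=8-1=7
CMP r2, #5  (cmp 7,5)
BGT body: taken
SUB r3, r3, #4 → r3=1-4=-3
LDR r3, [r1] → r3=M[104]=-6
AND r3, r3, #127 → r3=(-6)&127=122
ADD r1, r1, #4 → r1=104+4=108
SUB r2, r2, #1 → r2=7-1=6
CMP r2, #5  (cmp 6,5)
BGT body: taken
SUB r3, r3, #4 → r3=122-4=118
LDR r3, [r1] → r3=M[108]=27
AND r3, r3, #127 → r3=27&127=27
ADD r1, r1, #4 → r1=108+4=112
SUB r2, r2, #1 → r2=6-1=5
CMP r2, #5  (cmp 5,5)
BGT body: not taken
STR r3, [108] → M[108]=27
halt.
Total executed instructions: 26.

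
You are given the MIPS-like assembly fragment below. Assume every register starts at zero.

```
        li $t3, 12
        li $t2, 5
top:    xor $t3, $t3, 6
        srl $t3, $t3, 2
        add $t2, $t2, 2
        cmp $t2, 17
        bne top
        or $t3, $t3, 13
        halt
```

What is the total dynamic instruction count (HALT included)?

$t3=12
$t2=5
$t3=12^6=10
$t3=10>>2=2
$t2=5+2=7
cmp $t2, 17  (cmp 7,17)
bne top: taken
$t3=2^6=4
$t3=4>>2=1
$t2=7+2=9
cmp $t2, 17  (cmp 9,17)
bne top: taken
$t3=1^6=7
$t3=7>>2=1
$t2=9+2=11
cmp $t2, 17  (cmp 11,17)
bne top: taken
$t3=1^6=7
$t3=7>>2=1
$t2=11+2=13
cmp $t2, 17  (cmp 13,17)
bne top: taken
$t3=1^6=7
$t3=7>>2=1
$t2=13+2=15
cmp $t2, 17  (cmp 15,17)
bne top: taken
$t3=1^6=7
$t3=7>>2=1
$t2=15+2=17
cmp $t2, 17  (cmp 17,17)
bne top: not taken
$t3=1|13=13
halt.
Total executed instructions: 34.

34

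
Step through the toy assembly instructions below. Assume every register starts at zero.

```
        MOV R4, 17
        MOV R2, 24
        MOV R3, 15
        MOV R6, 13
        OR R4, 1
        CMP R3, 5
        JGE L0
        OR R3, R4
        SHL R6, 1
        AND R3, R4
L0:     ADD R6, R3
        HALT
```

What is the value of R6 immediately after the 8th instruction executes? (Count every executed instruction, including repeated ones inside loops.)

28

R4=17
R2=24
R3=15
R6=13
R4=17|1=17
CMP R3, 5  (cmp 15,5)
JGE L0: taken
R6=13+15=28
After step 8: R6 = 28.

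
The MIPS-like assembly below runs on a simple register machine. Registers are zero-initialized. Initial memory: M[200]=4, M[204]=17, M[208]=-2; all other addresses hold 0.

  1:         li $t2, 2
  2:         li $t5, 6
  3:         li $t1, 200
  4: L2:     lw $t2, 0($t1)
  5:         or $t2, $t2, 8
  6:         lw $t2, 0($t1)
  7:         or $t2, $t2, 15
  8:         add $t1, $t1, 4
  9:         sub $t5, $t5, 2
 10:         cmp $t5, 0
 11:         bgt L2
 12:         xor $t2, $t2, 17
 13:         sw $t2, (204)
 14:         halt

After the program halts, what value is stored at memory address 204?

$t2=2
$t5=6
$t1=200
$t2=M[200]=4
$t2=4|8=12
$t2=M[200]=4
$t2=4|15=15
$t1=200+4=204
$t5=6-2=4
cmp $t5, 0  (cmp 4,0)
bgt L2: taken
$t2=M[204]=17
$t2=17|8=25
$t2=M[204]=17
$t2=17|15=31
$t1=204+4=208
$t5=4-2=2
cmp $t5, 0  (cmp 2,0)
bgt L2: taken
$t2=M[208]=-2
$t2=(-2)|8=-2
$t2=M[208]=-2
$t2=(-2)|15=-1
$t1=208+4=212
$t5=2-2=0
cmp $t5, 0  (cmp 0,0)
bgt L2: not taken
$t2=(-1)^17=-18
sw $t2, (204) → M[204]=-18
halt.

-18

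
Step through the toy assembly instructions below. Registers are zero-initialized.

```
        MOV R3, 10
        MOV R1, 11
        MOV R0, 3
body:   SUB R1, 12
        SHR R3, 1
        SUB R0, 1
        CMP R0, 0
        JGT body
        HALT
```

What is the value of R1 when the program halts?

MOV R3, 10 → R3=10
MOV R1, 11 → R1=11
MOV R0, 3 → R0=3
SUB R1, 12 → R1=11-12=-1
SHR R3, 1 → R3=10>>1=5
SUB R0, 1 → R0=3-1=2
CMP R0, 0  (cmp 2,0)
JGT body: taken
SUB R1, 12 → R1=(-1)-12=-13
SHR R3, 1 → R3=5>>1=2
SUB R0, 1 → R0=2-1=1
CMP R0, 0  (cmp 1,0)
JGT body: taken
SUB R1, 12 → R1=(-13)-12=-25
SHR R3, 1 → R3=2>>1=1
SUB R0, 1 → R0=1-1=0
CMP R0, 0  (cmp 0,0)
JGT body: not taken
halt.

-25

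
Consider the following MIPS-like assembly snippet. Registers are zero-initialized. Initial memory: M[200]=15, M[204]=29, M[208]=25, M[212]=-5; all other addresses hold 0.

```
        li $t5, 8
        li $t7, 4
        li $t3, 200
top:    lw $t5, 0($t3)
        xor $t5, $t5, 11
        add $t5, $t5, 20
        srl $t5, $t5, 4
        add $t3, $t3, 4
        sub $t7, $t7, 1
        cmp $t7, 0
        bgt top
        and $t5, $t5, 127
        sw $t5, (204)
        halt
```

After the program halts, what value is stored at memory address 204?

0

$t5=8
$t7=4
$t3=200
$t5=M[200]=15
$t5=15^11=4
$t5=4+20=24
$t5=24>>4=1
$t3=200+4=204
$t7=4-1=3
cmp $t7, 0  (cmp 3,0)
bgt top: taken
$t5=M[204]=29
$t5=29^11=22
$t5=22+20=42
$t5=42>>4=2
$t3=204+4=208
$t7=3-1=2
cmp $t7, 0  (cmp 2,0)
bgt top: taken
$t5=M[208]=25
$t5=25^11=18
$t5=18+20=38
$t5=38>>4=2
$t3=208+4=212
$t7=2-1=1
cmp $t7, 0  (cmp 1,0)
bgt top: taken
$t5=M[212]=-5
$t5=(-5)^11=-16
$t5=(-16)+20=4
$t5=4>>4=0
$t3=212+4=216
$t7=1-1=0
cmp $t7, 0  (cmp 0,0)
bgt top: not taken
$t5=0&127=0
sw $t5, (204) → M[204]=0
halt.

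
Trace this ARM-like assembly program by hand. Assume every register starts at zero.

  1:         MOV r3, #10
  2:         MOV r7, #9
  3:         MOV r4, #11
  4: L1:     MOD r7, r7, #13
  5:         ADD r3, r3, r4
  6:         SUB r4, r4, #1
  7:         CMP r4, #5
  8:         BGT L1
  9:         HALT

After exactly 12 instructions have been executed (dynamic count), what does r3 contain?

31

after MOV r3, #10: r3=10
after MOV r7, #9: r7=9
after MOV r4, #11: r4=11
after MOD r7, r7, #13: r7=9%13=9
after ADD r3, r3, r4: r3=10+11=21
after SUB r4, r4, #1: r4=11-1=10
CMP r4, #5  (cmp 10,5)
BGT L1: taken
after MOD r7, r7, #13: r7=9%13=9
after ADD r3, r3, r4: r3=21+10=31
after SUB r4, r4, #1: r4=10-1=9
CMP r4, #5  (cmp 9,5)
After step 12: r3 = 31.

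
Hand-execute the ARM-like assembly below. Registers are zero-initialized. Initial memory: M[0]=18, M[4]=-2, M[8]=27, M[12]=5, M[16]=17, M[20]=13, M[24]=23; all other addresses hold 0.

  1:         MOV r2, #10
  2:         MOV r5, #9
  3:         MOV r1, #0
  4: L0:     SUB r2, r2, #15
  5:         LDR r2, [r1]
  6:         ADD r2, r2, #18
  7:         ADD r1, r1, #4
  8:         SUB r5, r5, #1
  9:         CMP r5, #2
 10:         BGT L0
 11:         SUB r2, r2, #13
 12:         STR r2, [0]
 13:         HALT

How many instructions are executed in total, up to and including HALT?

55

r2=10
r5=9
r1=0
r2=10-15=-5
r2=M[0]=18
r2=18+18=36
r1=0+4=4
r5=9-1=8
CMP r5, #2  (cmp 8,2)
BGT L0: taken
r2=36-15=21
r2=M[4]=-2
r2=(-2)+18=16
r1=4+4=8
r5=8-1=7
CMP r5, #2  (cmp 7,2)
BGT L0: taken
r2=16-15=1
r2=M[8]=27
r2=27+18=45
r1=8+4=12
r5=7-1=6
CMP r5, #2  (cmp 6,2)
BGT L0: taken
r2=45-15=30
r2=M[12]=5
r2=5+18=23
r1=12+4=16
r5=6-1=5
CMP r5, #2  (cmp 5,2)
BGT L0: taken
r2=23-15=8
r2=M[16]=17
r2=17+18=35
r1=16+4=20
r5=5-1=4
CMP r5, #2  (cmp 4,2)
BGT L0: taken
r2=35-15=20
r2=M[20]=13
r2=13+18=31
r1=20+4=24
r5=4-1=3
CMP r5, #2  (cmp 3,2)
BGT L0: taken
r2=31-15=16
r2=M[24]=23
r2=23+18=41
r1=24+4=28
r5=3-1=2
CMP r5, #2  (cmp 2,2)
BGT L0: not taken
r2=41-13=28
STR r2, [0] → M[0]=28
halt.
Total executed instructions: 55.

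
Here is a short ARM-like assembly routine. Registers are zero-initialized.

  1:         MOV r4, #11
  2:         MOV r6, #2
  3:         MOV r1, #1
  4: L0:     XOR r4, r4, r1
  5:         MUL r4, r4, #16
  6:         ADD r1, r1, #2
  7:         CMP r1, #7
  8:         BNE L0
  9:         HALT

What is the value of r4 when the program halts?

after MOV r4, #11: r4=11
after MOV r6, #2: r6=2
after MOV r1, #1: r1=1
after XOR r4, r4, r1: r4=11^1=10
after MUL r4, r4, #16: r4=10*16=160
after ADD r1, r1, #2: r1=1+2=3
CMP r1, #7  (cmp 3,7)
BNE L0: taken
after XOR r4, r4, r1: r4=160^3=163
after MUL r4, r4, #16: r4=163*16=2608
after ADD r1, r1, #2: r1=3+2=5
CMP r1, #7  (cmp 5,7)
BNE L0: taken
after XOR r4, r4, r1: r4=2608^5=2613
after MUL r4, r4, #16: r4=2613*16=41808
after ADD r1, r1, #2: r1=5+2=7
CMP r1, #7  (cmp 7,7)
BNE L0: not taken
halt.

41808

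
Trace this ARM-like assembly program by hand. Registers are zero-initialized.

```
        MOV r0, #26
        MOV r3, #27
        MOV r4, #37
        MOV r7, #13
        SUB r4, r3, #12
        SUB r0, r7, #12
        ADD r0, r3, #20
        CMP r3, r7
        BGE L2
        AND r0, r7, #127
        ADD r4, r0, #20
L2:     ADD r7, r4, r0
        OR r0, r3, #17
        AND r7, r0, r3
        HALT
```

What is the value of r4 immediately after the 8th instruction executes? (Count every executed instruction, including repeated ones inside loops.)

MOV r0, #26 → r0=26
MOV r3, #27 → r3=27
MOV r4, #37 → r4=37
MOV r7, #13 → r7=13
SUB r4, r3, #12 → r4=27-12=15
SUB r0, r7, #12 → r0=13-12=1
ADD r0, r3, #20 → r0=27+20=47
CMP r3, r7  (cmp 27,13)
After step 8: r4 = 15.

15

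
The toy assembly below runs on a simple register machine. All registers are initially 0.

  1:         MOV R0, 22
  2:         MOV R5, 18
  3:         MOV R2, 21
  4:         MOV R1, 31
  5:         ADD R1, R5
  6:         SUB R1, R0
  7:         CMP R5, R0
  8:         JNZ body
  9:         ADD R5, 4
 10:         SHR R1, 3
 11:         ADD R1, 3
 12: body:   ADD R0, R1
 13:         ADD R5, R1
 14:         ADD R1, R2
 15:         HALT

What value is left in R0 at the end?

49

R0=22
R5=18
R2=21
R1=31
R1=31+18=49
R1=49-22=27
CMP R5, R0  (cmp 18,22)
JNZ body: taken
R0=22+27=49
R5=18+27=45
R1=27+21=48
halt.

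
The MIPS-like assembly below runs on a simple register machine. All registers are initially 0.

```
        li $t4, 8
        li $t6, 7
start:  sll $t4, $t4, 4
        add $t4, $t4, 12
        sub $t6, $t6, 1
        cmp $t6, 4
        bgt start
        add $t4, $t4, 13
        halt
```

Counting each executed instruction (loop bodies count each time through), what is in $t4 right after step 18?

$t4=8
$t6=7
$t4=8<<4=128
$t4=128+12=140
$t6=7-1=6
cmp $t6, 4  (cmp 6,4)
bgt start: taken
$t4=140<<4=2240
$t4=2240+12=2252
$t6=6-1=5
cmp $t6, 4  (cmp 5,4)
bgt start: taken
$t4=2252<<4=36032
$t4=36032+12=36044
$t6=5-1=4
cmp $t6, 4  (cmp 4,4)
bgt start: not taken
$t4=36044+13=36057
After step 18: $t4 = 36057.

36057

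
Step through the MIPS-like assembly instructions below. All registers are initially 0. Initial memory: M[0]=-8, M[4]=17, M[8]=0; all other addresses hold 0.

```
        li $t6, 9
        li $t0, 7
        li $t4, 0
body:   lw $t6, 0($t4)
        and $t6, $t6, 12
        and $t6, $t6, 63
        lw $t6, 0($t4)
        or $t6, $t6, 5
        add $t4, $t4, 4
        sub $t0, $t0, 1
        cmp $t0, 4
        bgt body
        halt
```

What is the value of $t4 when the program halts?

12

li $t6, 9 → $t6=9
li $t0, 7 → $t0=7
li $t4, 0 → $t4=0
lw $t6, 0($t4) → $t6=M[0]=-8
and $t6, $t6, 12 → $t6=(-8)&12=8
and $t6, $t6, 63 → $t6=8&63=8
lw $t6, 0($t4) → $t6=M[0]=-8
or $t6, $t6, 5 → $t6=(-8)|5=-3
add $t4, $t4, 4 → $t4=0+4=4
sub $t0, $t0, 1 → $t0=7-1=6
cmp $t0, 4  (cmp 6,4)
bgt body: taken
lw $t6, 0($t4) → $t6=M[4]=17
and $t6, $t6, 12 → $t6=17&12=0
and $t6, $t6, 63 → $t6=0&63=0
lw $t6, 0($t4) → $t6=M[4]=17
or $t6, $t6, 5 → $t6=17|5=21
add $t4, $t4, 4 → $t4=4+4=8
sub $t0, $t0, 1 → $t0=6-1=5
cmp $t0, 4  (cmp 5,4)
bgt body: taken
lw $t6, 0($t4) → $t6=M[8]=0
and $t6, $t6, 12 → $t6=0&12=0
and $t6, $t6, 63 → $t6=0&63=0
lw $t6, 0($t4) → $t6=M[8]=0
or $t6, $t6, 5 → $t6=0|5=5
add $t4, $t4, 4 → $t4=8+4=12
sub $t0, $t0, 1 → $t0=5-1=4
cmp $t0, 4  (cmp 4,4)
bgt body: not taken
halt.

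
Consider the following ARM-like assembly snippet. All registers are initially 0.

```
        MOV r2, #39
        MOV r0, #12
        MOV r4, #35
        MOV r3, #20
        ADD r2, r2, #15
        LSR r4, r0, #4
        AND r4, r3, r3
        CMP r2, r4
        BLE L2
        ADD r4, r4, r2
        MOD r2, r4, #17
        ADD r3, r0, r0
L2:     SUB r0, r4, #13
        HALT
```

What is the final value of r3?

24

after MOV r2, #39: r2=39
after MOV r0, #12: r0=12
after MOV r4, #35: r4=35
after MOV r3, #20: r3=20
after ADD r2, r2, #15: r2=39+15=54
after LSR r4, r0, #4: r4=12>>4=0
after AND r4, r3, r3: r4=20&20=20
CMP r2, r4  (cmp 54,20)
BLE L2: not taken
after ADD r4, r4, r2: r4=20+54=74
after MOD r2, r4, #17: r2=74%17=6
after ADD r3, r0, r0: r3=12+12=24
after SUB r0, r4, #13: r0=74-13=61
halt.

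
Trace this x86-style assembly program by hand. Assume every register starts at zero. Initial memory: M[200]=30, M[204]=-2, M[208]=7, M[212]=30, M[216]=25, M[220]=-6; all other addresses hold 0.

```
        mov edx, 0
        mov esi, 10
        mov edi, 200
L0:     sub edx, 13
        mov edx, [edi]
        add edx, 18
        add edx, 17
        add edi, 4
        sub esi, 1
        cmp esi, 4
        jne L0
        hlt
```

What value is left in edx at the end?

29

mov edx, 0 → edx=0
mov esi, 10 → esi=10
mov edi, 200 → edi=200
sub edx, 13 → edx=0-13=-13
mov edx, [edi] → edx=M[200]=30
add edx, 18 → edx=30+18=48
add edx, 17 → edx=48+17=65
add edi, 4 → edi=200+4=204
sub esi, 1 → esi=10-1=9
cmp esi, 4  (cmp 9,4)
jne L0: taken
sub edx, 13 → edx=65-13=52
mov edx, [edi] → edx=M[204]=-2
add edx, 18 → edx=(-2)+18=16
add edx, 17 → edx=16+17=33
add edi, 4 → edi=204+4=208
sub esi, 1 → esi=9-1=8
cmp esi, 4  (cmp 8,4)
jne L0: taken
sub edx, 13 → edx=33-13=20
mov edx, [edi] → edx=M[208]=7
add edx, 18 → edx=7+18=25
add edx, 17 → edx=25+17=42
add edi, 4 → edi=208+4=212
sub esi, 1 → esi=8-1=7
cmp esi, 4  (cmp 7,4)
jne L0: taken
sub edx, 13 → edx=42-13=29
mov edx, [edi] → edx=M[212]=30
add edx, 18 → edx=30+18=48
add edx, 17 → edx=48+17=65
add edi, 4 → edi=212+4=216
sub esi, 1 → esi=7-1=6
cmp esi, 4  (cmp 6,4)
jne L0: taken
sub edx, 13 → edx=65-13=52
mov edx, [edi] → edx=M[216]=25
add edx, 18 → edx=25+18=43
add edx, 17 → edx=43+17=60
add edi, 4 → edi=216+4=220
sub esi, 1 → esi=6-1=5
cmp esi, 4  (cmp 5,4)
jne L0: taken
sub edx, 13 → edx=60-13=47
mov edx, [edi] → edx=M[220]=-6
add edx, 18 → edx=(-6)+18=12
add edx, 17 → edx=12+17=29
add edi, 4 → edi=220+4=224
sub esi, 1 → esi=5-1=4
cmp esi, 4  (cmp 4,4)
jne L0: not taken
halt.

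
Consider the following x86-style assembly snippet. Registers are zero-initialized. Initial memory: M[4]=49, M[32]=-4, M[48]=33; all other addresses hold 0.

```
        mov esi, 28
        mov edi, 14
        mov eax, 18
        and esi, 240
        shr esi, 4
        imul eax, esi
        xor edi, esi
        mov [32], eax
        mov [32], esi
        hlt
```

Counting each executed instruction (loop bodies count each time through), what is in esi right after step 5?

esi=28
edi=14
eax=18
esi=28&240=16
esi=16>>4=1
After step 5: esi = 1.

1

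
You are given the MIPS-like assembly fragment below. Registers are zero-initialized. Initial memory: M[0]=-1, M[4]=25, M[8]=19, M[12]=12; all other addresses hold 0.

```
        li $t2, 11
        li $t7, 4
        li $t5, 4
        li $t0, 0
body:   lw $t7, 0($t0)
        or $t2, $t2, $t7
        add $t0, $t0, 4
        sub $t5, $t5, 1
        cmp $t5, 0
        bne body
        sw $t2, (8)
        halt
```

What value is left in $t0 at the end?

$t2=11
$t7=4
$t5=4
$t0=0
$t7=M[0]=-1
$t2=11|(-1)=-1
$t0=0+4=4
$t5=4-1=3
cmp $t5, 0  (cmp 3,0)
bne body: taken
$t7=M[4]=25
$t2=(-1)|25=-1
$t0=4+4=8
$t5=3-1=2
cmp $t5, 0  (cmp 2,0)
bne body: taken
$t7=M[8]=19
$t2=(-1)|19=-1
$t0=8+4=12
$t5=2-1=1
cmp $t5, 0  (cmp 1,0)
bne body: taken
$t7=M[12]=12
$t2=(-1)|12=-1
$t0=12+4=16
$t5=1-1=0
cmp $t5, 0  (cmp 0,0)
bne body: not taken
sw $t2, (8) → M[8]=-1
halt.

16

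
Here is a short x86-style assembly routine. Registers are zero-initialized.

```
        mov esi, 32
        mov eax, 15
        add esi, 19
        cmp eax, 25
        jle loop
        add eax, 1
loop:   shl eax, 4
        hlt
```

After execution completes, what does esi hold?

51

mov esi, 32 → esi=32
mov eax, 15 → eax=15
add esi, 19 → esi=32+19=51
cmp eax, 25  (cmp 15,25)
jle loop: taken
shl eax, 4 → eax=15<<4=240
halt.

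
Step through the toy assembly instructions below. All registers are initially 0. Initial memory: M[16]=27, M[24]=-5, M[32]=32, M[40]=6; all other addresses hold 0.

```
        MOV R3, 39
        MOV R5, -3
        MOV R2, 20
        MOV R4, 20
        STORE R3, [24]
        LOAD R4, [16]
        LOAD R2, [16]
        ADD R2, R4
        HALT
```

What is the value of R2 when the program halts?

MOV R3, 39 → R3=39
MOV R5, -3 → R5=-3
MOV R2, 20 → R2=20
MOV R4, 20 → R4=20
STORE R3, [24] → M[24]=39
LOAD R4, [16] → R4=M[16]=27
LOAD R2, [16] → R2=M[16]=27
ADD R2, R4 → R2=27+27=54
halt.

54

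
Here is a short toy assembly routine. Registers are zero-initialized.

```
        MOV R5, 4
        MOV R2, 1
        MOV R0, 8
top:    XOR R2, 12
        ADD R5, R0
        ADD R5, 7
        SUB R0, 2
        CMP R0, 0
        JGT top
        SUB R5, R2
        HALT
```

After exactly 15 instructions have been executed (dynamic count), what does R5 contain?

32

after MOV R5, 4: R5=4
after MOV R2, 1: R2=1
after MOV R0, 8: R0=8
after XOR R2, 12: R2=1^12=13
after ADD R5, R0: R5=4+8=12
after ADD R5, 7: R5=12+7=19
after SUB R0, 2: R0=8-2=6
CMP R0, 0  (cmp 6,0)
JGT top: taken
after XOR R2, 12: R2=13^12=1
after ADD R5, R0: R5=19+6=25
after ADD R5, 7: R5=25+7=32
after SUB R0, 2: R0=6-2=4
CMP R0, 0  (cmp 4,0)
JGT top: taken
After step 15: R5 = 32.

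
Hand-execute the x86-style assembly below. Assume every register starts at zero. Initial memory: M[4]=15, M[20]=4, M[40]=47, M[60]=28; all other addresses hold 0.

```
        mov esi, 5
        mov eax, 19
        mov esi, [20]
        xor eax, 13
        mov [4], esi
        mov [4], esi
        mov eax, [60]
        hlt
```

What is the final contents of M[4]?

4

esi=5
eax=19
esi=M[20]=4
eax=19^13=30
mov [4], esi → M[4]=4
mov [4], esi → M[4]=4
eax=M[60]=28
halt.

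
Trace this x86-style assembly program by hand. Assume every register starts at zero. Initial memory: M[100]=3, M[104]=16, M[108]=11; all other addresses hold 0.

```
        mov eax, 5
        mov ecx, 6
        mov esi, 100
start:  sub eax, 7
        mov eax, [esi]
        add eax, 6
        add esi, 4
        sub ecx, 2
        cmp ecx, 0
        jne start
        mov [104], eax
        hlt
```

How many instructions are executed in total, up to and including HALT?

after mov eax, 5: eax=5
after mov ecx, 6: ecx=6
after mov esi, 100: esi=100
after sub eax, 7: eax=5-7=-2
after mov eax, [esi]: eax=M[100]=3
after add eax, 6: eax=3+6=9
after add esi, 4: esi=100+4=104
after sub ecx, 2: ecx=6-2=4
cmp ecx, 0  (cmp 4,0)
jne start: taken
after sub eax, 7: eax=9-7=2
after mov eax, [esi]: eax=M[104]=16
after add eax, 6: eax=16+6=22
after add esi, 4: esi=104+4=108
after sub ecx, 2: ecx=4-2=2
cmp ecx, 0  (cmp 2,0)
jne start: taken
after sub eax, 7: eax=22-7=15
after mov eax, [esi]: eax=M[108]=11
after add eax, 6: eax=11+6=17
after add esi, 4: esi=108+4=112
after sub ecx, 2: ecx=2-2=0
cmp ecx, 0  (cmp 0,0)
jne start: not taken
mov [104], eax → M[104]=17
halt.
Total executed instructions: 26.

26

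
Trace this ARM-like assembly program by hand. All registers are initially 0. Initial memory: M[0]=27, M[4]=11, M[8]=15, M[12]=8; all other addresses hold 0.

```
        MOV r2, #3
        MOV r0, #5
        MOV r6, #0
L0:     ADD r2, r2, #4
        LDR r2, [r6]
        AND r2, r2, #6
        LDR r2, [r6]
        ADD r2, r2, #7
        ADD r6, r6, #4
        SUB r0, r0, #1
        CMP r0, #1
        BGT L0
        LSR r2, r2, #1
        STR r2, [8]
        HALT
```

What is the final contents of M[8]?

7

MOV r2, #3 → r2=3
MOV r0, #5 → r0=5
MOV r6, #0 → r6=0
ADD r2, r2, #4 → r2=3+4=7
LDR r2, [r6] → r2=M[0]=27
AND r2, r2, #6 → r2=27&6=2
LDR r2, [r6] → r2=M[0]=27
ADD r2, r2, #7 → r2=27+7=34
ADD r6, r6, #4 → r6=0+4=4
SUB r0, r0, #1 → r0=5-1=4
CMP r0, #1  (cmp 4,1)
BGT L0: taken
ADD r2, r2, #4 → r2=34+4=38
LDR r2, [r6] → r2=M[4]=11
AND r2, r2, #6 → r2=11&6=2
LDR r2, [r6] → r2=M[4]=11
ADD r2, r2, #7 → r2=11+7=18
ADD r6, r6, #4 → r6=4+4=8
SUB r0, r0, #1 → r0=4-1=3
CMP r0, #1  (cmp 3,1)
BGT L0: taken
ADD r2, r2, #4 → r2=18+4=22
LDR r2, [r6] → r2=M[8]=15
AND r2, r2, #6 → r2=15&6=6
LDR r2, [r6] → r2=M[8]=15
ADD r2, r2, #7 → r2=15+7=22
ADD r6, r6, #4 → r6=8+4=12
SUB r0, r0, #1 → r0=3-1=2
CMP r0, #1  (cmp 2,1)
BGT L0: taken
ADD r2, r2, #4 → r2=22+4=26
LDR r2, [r6] → r2=M[12]=8
AND r2, r2, #6 → r2=8&6=0
LDR r2, [r6] → r2=M[12]=8
ADD r2, r2, #7 → r2=8+7=15
ADD r6, r6, #4 → r6=12+4=16
SUB r0, r0, #1 → r0=2-1=1
CMP r0, #1  (cmp 1,1)
BGT L0: not taken
LSR r2, r2, #1 → r2=15>>1=7
STR r2, [8] → M[8]=7
halt.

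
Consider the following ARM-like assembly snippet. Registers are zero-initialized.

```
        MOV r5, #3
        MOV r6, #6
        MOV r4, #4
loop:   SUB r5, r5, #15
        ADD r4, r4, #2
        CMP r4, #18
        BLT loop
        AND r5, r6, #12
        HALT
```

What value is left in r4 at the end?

MOV r5, #3 → r5=3
MOV r6, #6 → r6=6
MOV r4, #4 → r4=4
SUB r5, r5, #15 → r5=3-15=-12
ADD r4, r4, #2 → r4=4+2=6
CMP r4, #18  (cmp 6,18)
BLT loop: taken
SUB r5, r5, #15 → r5=(-12)-15=-27
ADD r4, r4, #2 → r4=6+2=8
CMP r4, #18  (cmp 8,18)
BLT loop: taken
SUB r5, r5, #15 → r5=(-27)-15=-42
ADD r4, r4, #2 → r4=8+2=10
CMP r4, #18  (cmp 10,18)
BLT loop: taken
SUB r5, r5, #15 → r5=(-42)-15=-57
ADD r4, r4, #2 → r4=10+2=12
CMP r4, #18  (cmp 12,18)
BLT loop: taken
SUB r5, r5, #15 → r5=(-57)-15=-72
ADD r4, r4, #2 → r4=12+2=14
CMP r4, #18  (cmp 14,18)
BLT loop: taken
SUB r5, r5, #15 → r5=(-72)-15=-87
ADD r4, r4, #2 → r4=14+2=16
CMP r4, #18  (cmp 16,18)
BLT loop: taken
SUB r5, r5, #15 → r5=(-87)-15=-102
ADD r4, r4, #2 → r4=16+2=18
CMP r4, #18  (cmp 18,18)
BLT loop: not taken
AND r5, r6, #12 → r5=6&12=4
halt.

18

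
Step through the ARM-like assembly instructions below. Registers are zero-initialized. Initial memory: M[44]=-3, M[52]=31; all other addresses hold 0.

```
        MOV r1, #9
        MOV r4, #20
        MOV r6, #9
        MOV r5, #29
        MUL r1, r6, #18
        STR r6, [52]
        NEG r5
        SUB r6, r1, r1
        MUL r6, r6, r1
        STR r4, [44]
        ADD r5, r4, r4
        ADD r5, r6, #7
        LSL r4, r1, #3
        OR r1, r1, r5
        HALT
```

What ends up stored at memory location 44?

20

after MOV r1, #9: r1=9
after MOV r4, #20: r4=20
after MOV r6, #9: r6=9
after MOV r5, #29: r5=29
after MUL r1, r6, #18: r1=9*18=162
STR r6, [52] → M[52]=9
after NEG r5: r5=-(29)=-29
after SUB r6, r1, r1: r6=162-162=0
after MUL r6, r6, r1: r6=0*162=0
STR r4, [44] → M[44]=20
after ADD r5, r4, r4: r5=20+20=40
after ADD r5, r6, #7: r5=0+7=7
after LSL r4, r1, #3: r4=162<<3=1296
after OR r1, r1, r5: r1=162|7=167
halt.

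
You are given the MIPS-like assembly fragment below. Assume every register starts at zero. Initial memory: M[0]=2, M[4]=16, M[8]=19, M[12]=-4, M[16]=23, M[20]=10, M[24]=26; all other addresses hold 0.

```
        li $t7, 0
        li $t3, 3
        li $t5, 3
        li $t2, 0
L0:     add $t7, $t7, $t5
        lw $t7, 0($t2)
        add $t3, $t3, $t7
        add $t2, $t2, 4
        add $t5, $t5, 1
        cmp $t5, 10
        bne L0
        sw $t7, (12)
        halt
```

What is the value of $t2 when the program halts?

$t7=0
$t3=3
$t5=3
$t2=0
$t7=0+3=3
$t7=M[0]=2
$t3=3+2=5
$t2=0+4=4
$t5=3+1=4
cmp $t5, 10  (cmp 4,10)
bne L0: taken
$t7=2+4=6
$t7=M[4]=16
$t3=5+16=21
$t2=4+4=8
$t5=4+1=5
cmp $t5, 10  (cmp 5,10)
bne L0: taken
$t7=16+5=21
$t7=M[8]=19
$t3=21+19=40
$t2=8+4=12
$t5=5+1=6
cmp $t5, 10  (cmp 6,10)
bne L0: taken
$t7=19+6=25
$t7=M[12]=-4
$t3=40+(-4)=36
$t2=12+4=16
$t5=6+1=7
cmp $t5, 10  (cmp 7,10)
bne L0: taken
$t7=(-4)+7=3
$t7=M[16]=23
$t3=36+23=59
$t2=16+4=20
$t5=7+1=8
cmp $t5, 10  (cmp 8,10)
bne L0: taken
$t7=23+8=31
$t7=M[20]=10
$t3=59+10=69
$t2=20+4=24
$t5=8+1=9
cmp $t5, 10  (cmp 9,10)
bne L0: taken
$t7=10+9=19
$t7=M[24]=26
$t3=69+26=95
$t2=24+4=28
$t5=9+1=10
cmp $t5, 10  (cmp 10,10)
bne L0: not taken
sw $t7, (12) → M[12]=26
halt.

28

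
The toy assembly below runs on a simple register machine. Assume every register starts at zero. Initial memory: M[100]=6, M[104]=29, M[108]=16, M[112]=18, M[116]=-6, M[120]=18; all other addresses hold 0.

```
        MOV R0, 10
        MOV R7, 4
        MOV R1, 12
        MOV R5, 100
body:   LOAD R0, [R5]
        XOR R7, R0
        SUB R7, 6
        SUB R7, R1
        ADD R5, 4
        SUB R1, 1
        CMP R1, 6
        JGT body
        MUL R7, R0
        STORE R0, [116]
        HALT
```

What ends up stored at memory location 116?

R0=10
R7=4
R1=12
R5=100
R0=M[100]=6
R7=4^6=2
R7=2-6=-4
R7=(-4)-12=-16
R5=100+4=104
R1=12-1=11
CMP R1, 6  (cmp 11,6)
JGT body: taken
R0=M[104]=29
R7=(-16)^29=-19
R7=(-19)-6=-25
R7=(-25)-11=-36
R5=104+4=108
R1=11-1=10
CMP R1, 6  (cmp 10,6)
JGT body: taken
R0=M[108]=16
R7=(-36)^16=-52
R7=(-52)-6=-58
R7=(-58)-10=-68
R5=108+4=112
R1=10-1=9
CMP R1, 6  (cmp 9,6)
JGT body: taken
R0=M[112]=18
R7=(-68)^18=-82
R7=(-82)-6=-88
R7=(-88)-9=-97
R5=112+4=116
R1=9-1=8
CMP R1, 6  (cmp 8,6)
JGT body: taken
R0=M[116]=-6
R7=(-97)^(-6)=101
R7=101-6=95
R7=95-8=87
R5=116+4=120
R1=8-1=7
CMP R1, 6  (cmp 7,6)
JGT body: taken
R0=M[120]=18
R7=87^18=69
R7=69-6=63
R7=63-7=56
R5=120+4=124
R1=7-1=6
CMP R1, 6  (cmp 6,6)
JGT body: not taken
R7=56*18=1008
STORE R0, [116] → M[116]=18
halt.

18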